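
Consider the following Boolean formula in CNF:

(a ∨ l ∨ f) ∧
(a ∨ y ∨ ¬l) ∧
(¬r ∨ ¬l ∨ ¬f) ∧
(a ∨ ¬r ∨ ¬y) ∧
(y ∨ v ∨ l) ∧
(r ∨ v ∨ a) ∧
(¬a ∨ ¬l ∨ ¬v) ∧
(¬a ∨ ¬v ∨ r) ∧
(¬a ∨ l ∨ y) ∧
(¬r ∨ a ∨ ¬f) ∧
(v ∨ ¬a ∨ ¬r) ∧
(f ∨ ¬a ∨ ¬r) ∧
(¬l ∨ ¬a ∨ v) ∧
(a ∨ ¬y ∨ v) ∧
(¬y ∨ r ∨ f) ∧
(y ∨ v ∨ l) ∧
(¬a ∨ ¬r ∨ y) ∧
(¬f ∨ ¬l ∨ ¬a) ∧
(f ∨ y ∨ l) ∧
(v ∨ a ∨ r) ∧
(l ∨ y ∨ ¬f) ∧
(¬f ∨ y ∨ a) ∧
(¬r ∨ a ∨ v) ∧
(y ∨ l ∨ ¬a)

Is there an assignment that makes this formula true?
Yes

Yes, the formula is satisfiable.

One satisfying assignment is: l=False, f=True, a=True, v=False, y=True, r=False

Verification: With this assignment, all 24 clauses evaluate to true.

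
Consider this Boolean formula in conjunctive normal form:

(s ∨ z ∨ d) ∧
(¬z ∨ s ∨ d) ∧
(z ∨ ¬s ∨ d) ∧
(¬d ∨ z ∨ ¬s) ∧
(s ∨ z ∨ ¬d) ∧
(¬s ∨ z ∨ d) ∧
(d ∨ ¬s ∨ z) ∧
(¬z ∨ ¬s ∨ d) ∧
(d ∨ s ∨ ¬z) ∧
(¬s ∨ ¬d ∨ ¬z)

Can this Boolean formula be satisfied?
Yes

Yes, the formula is satisfiable.

One satisfying assignment is: s=False, z=True, d=True

Verification: With this assignment, all 10 clauses evaluate to true.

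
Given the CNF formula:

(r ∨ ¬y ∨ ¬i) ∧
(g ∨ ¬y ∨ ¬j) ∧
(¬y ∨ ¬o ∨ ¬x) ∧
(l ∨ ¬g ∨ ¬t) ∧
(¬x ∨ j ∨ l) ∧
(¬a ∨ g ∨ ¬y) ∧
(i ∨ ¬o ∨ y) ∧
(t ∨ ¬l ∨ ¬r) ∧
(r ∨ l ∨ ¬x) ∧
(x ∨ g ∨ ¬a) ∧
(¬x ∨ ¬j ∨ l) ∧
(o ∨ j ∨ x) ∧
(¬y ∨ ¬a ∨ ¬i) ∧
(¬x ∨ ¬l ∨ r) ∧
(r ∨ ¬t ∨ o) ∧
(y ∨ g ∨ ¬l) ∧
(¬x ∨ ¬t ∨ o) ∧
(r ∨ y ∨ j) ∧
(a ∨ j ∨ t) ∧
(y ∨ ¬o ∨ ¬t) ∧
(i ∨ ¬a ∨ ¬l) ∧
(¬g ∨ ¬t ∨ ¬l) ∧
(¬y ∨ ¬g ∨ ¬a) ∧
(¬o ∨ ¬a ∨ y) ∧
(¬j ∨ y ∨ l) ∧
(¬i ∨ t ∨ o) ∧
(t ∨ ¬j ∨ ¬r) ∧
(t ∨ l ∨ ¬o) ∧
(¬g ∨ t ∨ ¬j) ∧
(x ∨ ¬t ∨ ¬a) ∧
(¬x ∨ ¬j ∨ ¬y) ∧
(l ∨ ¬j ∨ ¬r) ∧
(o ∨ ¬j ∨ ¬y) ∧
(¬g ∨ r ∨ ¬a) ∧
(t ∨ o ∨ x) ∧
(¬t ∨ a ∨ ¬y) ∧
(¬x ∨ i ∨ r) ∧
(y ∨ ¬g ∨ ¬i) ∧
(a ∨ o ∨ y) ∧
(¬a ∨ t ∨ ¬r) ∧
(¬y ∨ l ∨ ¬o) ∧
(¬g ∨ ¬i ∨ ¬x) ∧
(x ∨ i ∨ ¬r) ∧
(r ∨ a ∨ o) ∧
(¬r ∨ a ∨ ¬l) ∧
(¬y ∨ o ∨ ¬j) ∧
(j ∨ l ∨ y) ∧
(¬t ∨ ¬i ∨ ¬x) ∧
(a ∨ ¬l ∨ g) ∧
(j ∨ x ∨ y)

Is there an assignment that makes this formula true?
No

No, the formula is not satisfiable.

No assignment of truth values to the variables can make all 50 clauses true simultaneously.

The formula is UNSAT (unsatisfiable).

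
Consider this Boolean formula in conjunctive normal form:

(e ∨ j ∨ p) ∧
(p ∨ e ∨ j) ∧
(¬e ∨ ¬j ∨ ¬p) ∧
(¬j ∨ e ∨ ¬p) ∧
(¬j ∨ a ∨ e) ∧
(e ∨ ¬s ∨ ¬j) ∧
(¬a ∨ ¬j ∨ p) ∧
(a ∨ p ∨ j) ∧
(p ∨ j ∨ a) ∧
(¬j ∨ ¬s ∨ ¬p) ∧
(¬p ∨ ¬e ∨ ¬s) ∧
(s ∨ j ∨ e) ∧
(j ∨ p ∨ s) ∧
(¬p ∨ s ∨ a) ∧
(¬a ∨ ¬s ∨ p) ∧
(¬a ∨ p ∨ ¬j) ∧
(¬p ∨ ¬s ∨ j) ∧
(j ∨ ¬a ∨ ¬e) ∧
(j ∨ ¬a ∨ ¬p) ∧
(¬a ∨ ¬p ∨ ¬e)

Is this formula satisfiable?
Yes

Yes, the formula is satisfiable.

One satisfying assignment is: a=False, e=True, s=False, j=True, p=False

Verification: With this assignment, all 20 clauses evaluate to true.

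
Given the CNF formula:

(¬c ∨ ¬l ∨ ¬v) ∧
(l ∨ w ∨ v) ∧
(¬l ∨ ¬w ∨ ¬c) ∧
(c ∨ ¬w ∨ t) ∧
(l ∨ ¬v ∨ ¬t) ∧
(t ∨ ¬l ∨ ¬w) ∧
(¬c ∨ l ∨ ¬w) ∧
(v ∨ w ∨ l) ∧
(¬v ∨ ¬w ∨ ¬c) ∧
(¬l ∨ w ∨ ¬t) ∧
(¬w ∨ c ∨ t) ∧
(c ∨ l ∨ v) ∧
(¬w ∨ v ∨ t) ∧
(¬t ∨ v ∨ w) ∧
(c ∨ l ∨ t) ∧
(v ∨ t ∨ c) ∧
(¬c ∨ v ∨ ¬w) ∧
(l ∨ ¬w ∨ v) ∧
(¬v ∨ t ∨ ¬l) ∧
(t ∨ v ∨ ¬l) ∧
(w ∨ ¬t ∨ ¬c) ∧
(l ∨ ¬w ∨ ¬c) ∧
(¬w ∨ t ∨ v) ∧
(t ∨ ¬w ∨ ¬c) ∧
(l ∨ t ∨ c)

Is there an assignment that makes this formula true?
Yes

Yes, the formula is satisfiable.

One satisfying assignment is: v=False, c=False, l=True, t=True, w=True

Verification: With this assignment, all 25 clauses evaluate to true.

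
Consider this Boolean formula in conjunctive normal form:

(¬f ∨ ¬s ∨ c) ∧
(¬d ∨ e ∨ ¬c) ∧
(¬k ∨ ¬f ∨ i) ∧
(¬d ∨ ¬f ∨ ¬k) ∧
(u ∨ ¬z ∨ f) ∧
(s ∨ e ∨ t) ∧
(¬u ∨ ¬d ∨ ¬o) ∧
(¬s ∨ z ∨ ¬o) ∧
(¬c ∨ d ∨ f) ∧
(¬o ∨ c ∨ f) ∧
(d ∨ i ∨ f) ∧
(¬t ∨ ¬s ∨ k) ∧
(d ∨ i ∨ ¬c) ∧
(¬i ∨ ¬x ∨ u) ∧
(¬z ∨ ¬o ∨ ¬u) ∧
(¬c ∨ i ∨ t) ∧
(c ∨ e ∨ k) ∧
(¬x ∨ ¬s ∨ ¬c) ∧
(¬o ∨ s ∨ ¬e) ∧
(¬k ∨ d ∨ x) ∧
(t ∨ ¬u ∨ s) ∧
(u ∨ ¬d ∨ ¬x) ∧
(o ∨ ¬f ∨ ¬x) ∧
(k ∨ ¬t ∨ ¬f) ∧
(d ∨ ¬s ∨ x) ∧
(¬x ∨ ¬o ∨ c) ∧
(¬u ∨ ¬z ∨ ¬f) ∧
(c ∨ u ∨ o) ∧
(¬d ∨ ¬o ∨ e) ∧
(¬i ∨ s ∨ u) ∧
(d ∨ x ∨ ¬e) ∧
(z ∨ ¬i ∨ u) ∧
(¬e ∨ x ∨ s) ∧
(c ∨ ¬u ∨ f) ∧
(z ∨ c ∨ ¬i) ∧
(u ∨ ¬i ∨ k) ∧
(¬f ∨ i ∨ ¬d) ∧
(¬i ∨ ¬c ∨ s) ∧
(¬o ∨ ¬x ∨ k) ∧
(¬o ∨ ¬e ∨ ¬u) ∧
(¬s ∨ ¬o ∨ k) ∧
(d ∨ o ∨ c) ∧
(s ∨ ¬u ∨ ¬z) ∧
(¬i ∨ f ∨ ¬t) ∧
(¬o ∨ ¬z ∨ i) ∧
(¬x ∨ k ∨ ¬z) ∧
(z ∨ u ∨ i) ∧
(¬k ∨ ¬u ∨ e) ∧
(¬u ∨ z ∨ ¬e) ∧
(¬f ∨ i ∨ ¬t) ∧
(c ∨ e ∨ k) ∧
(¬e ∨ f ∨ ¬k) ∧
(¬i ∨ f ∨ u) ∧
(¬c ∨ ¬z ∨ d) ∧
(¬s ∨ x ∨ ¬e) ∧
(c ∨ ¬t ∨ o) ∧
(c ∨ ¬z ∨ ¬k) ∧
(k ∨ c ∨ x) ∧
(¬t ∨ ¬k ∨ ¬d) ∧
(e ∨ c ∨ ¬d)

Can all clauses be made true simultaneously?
No

No, the formula is not satisfiable.

No assignment of truth values to the variables can make all 60 clauses true simultaneously.

The formula is UNSAT (unsatisfiable).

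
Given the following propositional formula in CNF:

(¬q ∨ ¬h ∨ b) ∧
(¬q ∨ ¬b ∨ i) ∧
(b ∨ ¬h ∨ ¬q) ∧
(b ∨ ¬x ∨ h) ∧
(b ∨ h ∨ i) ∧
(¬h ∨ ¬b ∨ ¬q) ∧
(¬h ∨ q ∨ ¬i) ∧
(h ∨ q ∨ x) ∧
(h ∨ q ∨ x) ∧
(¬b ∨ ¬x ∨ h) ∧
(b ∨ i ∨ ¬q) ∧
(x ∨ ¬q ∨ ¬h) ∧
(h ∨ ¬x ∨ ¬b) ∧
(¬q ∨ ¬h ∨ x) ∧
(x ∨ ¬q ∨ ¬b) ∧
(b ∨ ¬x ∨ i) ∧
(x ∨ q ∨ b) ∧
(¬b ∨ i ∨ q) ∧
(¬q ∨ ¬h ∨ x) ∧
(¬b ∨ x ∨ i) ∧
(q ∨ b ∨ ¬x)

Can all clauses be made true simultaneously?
Yes

Yes, the formula is satisfiable.

One satisfying assignment is: x=False, q=True, b=False, i=True, h=False

Verification: With this assignment, all 21 clauses evaluate to true.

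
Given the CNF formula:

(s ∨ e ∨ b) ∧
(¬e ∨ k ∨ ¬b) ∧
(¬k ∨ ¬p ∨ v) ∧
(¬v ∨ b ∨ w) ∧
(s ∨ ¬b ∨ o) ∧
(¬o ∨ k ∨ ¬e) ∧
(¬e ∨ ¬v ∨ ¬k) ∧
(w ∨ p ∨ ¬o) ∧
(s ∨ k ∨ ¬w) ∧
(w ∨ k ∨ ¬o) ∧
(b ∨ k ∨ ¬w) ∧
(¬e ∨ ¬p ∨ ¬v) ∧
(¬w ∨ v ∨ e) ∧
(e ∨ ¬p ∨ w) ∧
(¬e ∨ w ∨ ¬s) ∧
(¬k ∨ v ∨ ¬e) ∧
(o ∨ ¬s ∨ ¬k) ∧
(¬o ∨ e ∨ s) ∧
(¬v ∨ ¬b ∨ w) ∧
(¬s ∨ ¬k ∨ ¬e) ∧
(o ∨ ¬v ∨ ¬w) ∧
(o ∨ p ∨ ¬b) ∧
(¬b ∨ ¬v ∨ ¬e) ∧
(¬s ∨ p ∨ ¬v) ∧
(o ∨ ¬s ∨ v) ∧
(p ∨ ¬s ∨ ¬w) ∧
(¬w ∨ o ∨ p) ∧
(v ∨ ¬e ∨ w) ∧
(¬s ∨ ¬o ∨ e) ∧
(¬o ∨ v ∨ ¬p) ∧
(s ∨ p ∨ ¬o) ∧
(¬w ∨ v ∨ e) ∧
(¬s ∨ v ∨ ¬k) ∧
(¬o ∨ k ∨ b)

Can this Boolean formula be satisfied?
No

No, the formula is not satisfiable.

No assignment of truth values to the variables can make all 34 clauses true simultaneously.

The formula is UNSAT (unsatisfiable).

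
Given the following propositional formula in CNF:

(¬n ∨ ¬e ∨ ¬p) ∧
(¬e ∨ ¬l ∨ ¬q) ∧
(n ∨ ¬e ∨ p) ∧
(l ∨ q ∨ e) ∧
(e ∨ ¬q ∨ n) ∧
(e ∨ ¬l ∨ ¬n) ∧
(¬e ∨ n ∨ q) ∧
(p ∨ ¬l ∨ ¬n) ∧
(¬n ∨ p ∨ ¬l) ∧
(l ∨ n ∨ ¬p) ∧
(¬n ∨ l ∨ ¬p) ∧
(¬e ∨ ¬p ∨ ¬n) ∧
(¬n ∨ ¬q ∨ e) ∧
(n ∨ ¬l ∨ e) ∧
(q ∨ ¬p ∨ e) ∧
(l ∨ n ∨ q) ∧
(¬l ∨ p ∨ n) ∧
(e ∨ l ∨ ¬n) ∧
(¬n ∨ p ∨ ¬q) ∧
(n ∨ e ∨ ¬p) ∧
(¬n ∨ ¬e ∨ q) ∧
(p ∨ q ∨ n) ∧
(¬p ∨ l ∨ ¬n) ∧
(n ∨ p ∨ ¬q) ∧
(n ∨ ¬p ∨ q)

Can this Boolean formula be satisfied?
No

No, the formula is not satisfiable.

No assignment of truth values to the variables can make all 25 clauses true simultaneously.

The formula is UNSAT (unsatisfiable).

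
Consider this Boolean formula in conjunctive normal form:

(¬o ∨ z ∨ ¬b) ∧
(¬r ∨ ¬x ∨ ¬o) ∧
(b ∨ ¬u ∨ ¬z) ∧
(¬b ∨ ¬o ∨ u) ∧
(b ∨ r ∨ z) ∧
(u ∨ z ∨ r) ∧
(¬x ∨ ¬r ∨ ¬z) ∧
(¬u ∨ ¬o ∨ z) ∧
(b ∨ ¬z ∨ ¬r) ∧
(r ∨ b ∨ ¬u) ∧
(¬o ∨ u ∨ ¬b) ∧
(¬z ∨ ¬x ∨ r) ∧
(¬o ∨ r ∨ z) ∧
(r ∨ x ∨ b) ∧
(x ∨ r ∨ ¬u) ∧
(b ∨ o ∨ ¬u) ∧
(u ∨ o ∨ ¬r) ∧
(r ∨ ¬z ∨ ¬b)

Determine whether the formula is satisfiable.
Yes

Yes, the formula is satisfiable.

One satisfying assignment is: z=False, u=False, b=False, r=True, o=True, x=False

Verification: With this assignment, all 18 clauses evaluate to true.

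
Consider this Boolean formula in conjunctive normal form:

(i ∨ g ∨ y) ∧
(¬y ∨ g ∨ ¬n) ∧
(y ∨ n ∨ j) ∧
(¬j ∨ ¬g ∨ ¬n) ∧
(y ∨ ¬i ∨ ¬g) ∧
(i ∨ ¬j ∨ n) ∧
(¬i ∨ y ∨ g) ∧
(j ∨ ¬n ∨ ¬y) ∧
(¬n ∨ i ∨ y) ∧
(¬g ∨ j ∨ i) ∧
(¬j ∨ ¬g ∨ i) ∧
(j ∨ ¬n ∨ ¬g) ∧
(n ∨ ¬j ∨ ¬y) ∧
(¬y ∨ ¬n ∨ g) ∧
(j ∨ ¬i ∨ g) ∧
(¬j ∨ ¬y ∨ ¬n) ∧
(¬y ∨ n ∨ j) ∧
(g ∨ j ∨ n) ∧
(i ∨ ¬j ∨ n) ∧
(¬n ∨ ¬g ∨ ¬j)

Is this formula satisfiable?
No

No, the formula is not satisfiable.

No assignment of truth values to the variables can make all 20 clauses true simultaneously.

The formula is UNSAT (unsatisfiable).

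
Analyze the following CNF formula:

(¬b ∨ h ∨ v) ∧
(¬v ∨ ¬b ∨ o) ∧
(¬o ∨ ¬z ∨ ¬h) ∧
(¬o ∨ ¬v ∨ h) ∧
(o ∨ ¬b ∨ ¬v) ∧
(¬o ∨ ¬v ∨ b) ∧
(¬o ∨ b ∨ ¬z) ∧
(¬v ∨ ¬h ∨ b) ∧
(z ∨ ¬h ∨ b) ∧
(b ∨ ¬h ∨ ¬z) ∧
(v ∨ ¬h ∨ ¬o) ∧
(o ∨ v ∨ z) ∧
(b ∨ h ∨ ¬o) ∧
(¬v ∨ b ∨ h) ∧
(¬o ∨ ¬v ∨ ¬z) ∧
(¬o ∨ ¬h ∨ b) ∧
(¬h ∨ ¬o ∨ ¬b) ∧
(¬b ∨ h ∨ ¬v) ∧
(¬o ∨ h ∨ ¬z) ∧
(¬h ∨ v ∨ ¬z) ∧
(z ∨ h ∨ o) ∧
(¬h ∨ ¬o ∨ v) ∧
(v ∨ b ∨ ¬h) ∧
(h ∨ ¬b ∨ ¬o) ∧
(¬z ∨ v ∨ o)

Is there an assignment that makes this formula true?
No

No, the formula is not satisfiable.

No assignment of truth values to the variables can make all 25 clauses true simultaneously.

The formula is UNSAT (unsatisfiable).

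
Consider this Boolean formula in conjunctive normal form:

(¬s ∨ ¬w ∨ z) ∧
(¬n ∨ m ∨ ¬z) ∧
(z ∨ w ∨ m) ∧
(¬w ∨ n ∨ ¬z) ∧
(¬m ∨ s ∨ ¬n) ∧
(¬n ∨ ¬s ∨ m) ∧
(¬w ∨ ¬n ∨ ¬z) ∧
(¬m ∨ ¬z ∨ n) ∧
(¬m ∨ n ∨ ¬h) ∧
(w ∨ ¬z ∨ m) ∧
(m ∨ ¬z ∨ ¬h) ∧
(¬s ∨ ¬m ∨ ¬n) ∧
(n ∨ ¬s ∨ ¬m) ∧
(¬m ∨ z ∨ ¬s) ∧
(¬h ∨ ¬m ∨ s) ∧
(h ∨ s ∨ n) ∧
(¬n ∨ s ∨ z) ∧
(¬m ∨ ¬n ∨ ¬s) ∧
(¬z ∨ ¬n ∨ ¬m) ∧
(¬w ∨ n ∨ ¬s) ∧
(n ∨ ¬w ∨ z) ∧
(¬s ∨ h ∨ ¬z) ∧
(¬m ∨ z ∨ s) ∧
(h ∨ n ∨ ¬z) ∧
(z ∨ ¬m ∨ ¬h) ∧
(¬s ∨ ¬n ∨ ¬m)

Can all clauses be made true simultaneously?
No

No, the formula is not satisfiable.

No assignment of truth values to the variables can make all 26 clauses true simultaneously.

The formula is UNSAT (unsatisfiable).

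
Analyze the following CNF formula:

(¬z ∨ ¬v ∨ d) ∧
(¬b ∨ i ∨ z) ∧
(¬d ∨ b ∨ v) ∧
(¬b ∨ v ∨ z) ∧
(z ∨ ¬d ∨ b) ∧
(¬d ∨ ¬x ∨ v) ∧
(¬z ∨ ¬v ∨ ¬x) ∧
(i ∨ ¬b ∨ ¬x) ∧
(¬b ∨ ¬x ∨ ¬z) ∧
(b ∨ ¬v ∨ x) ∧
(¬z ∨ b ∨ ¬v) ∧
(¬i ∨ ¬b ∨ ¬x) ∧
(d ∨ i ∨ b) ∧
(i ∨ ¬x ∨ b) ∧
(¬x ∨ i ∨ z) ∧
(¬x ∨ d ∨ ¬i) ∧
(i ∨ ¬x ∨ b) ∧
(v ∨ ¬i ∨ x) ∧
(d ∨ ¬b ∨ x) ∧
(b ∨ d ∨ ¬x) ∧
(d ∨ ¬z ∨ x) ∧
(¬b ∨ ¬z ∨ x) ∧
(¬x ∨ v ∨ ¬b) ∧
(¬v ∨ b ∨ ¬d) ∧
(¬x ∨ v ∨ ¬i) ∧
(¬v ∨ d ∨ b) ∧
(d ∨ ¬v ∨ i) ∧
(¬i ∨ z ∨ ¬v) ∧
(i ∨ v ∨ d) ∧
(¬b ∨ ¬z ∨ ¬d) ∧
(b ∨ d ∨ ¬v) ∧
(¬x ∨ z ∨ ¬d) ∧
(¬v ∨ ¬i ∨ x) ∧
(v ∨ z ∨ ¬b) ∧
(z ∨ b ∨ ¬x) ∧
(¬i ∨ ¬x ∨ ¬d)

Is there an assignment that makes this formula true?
No

No, the formula is not satisfiable.

No assignment of truth values to the variables can make all 36 clauses true simultaneously.

The formula is UNSAT (unsatisfiable).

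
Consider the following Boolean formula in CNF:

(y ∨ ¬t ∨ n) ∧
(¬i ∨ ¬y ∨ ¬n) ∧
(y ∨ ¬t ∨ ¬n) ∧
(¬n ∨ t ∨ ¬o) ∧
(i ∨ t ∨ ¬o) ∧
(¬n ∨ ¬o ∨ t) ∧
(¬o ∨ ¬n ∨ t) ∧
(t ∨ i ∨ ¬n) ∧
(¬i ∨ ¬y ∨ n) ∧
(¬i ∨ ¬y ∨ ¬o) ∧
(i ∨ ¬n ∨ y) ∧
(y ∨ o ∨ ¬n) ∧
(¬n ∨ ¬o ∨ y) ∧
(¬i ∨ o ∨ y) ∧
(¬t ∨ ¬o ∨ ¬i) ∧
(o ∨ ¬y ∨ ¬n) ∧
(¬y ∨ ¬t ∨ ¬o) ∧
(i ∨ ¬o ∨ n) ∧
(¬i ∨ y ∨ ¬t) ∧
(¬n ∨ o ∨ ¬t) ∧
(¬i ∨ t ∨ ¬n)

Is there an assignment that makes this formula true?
Yes

Yes, the formula is satisfiable.

One satisfying assignment is: y=False, o=False, n=False, t=False, i=False

Verification: With this assignment, all 21 clauses evaluate to true.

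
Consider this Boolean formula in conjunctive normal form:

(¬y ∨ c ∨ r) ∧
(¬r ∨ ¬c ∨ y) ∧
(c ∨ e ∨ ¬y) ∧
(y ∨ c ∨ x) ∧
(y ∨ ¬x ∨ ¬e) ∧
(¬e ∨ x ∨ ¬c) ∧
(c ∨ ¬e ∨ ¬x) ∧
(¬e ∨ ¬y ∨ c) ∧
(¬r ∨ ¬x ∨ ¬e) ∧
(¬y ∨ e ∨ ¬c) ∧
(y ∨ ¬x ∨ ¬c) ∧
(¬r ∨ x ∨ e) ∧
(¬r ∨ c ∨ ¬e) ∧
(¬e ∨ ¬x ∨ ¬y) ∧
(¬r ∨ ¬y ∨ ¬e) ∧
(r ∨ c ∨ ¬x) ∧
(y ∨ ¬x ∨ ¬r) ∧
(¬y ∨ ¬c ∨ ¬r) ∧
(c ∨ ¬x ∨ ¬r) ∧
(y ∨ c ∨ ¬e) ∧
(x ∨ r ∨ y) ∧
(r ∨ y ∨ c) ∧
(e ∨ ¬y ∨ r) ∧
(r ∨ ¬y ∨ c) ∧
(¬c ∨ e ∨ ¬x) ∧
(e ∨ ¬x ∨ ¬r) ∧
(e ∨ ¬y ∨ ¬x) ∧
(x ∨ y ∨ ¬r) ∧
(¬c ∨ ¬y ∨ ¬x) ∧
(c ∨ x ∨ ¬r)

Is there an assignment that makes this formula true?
No

No, the formula is not satisfiable.

No assignment of truth values to the variables can make all 30 clauses true simultaneously.

The formula is UNSAT (unsatisfiable).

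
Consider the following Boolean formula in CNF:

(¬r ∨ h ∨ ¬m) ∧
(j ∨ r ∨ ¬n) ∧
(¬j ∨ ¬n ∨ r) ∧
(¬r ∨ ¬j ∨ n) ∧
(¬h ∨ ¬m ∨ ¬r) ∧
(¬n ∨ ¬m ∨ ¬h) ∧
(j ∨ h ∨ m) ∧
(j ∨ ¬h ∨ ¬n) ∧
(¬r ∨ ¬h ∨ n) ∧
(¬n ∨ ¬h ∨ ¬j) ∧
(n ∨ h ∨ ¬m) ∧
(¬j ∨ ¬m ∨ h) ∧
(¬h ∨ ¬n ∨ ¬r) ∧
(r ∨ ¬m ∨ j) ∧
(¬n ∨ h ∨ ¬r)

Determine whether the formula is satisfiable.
Yes

Yes, the formula is satisfiable.

One satisfying assignment is: m=False, j=False, r=False, n=False, h=True

Verification: With this assignment, all 15 clauses evaluate to true.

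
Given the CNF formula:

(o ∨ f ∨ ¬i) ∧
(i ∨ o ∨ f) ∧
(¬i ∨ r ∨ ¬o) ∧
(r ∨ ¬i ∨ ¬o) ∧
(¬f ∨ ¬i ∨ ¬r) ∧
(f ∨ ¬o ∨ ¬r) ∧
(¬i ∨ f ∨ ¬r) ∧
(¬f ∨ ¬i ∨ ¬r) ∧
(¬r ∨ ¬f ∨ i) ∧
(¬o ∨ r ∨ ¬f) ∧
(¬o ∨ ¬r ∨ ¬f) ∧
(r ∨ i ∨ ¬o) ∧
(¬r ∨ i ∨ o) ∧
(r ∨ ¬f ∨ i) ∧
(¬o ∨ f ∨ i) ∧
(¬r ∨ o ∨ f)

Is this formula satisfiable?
Yes

Yes, the formula is satisfiable.

One satisfying assignment is: i=True, o=False, r=False, f=True

Verification: With this assignment, all 16 clauses evaluate to true.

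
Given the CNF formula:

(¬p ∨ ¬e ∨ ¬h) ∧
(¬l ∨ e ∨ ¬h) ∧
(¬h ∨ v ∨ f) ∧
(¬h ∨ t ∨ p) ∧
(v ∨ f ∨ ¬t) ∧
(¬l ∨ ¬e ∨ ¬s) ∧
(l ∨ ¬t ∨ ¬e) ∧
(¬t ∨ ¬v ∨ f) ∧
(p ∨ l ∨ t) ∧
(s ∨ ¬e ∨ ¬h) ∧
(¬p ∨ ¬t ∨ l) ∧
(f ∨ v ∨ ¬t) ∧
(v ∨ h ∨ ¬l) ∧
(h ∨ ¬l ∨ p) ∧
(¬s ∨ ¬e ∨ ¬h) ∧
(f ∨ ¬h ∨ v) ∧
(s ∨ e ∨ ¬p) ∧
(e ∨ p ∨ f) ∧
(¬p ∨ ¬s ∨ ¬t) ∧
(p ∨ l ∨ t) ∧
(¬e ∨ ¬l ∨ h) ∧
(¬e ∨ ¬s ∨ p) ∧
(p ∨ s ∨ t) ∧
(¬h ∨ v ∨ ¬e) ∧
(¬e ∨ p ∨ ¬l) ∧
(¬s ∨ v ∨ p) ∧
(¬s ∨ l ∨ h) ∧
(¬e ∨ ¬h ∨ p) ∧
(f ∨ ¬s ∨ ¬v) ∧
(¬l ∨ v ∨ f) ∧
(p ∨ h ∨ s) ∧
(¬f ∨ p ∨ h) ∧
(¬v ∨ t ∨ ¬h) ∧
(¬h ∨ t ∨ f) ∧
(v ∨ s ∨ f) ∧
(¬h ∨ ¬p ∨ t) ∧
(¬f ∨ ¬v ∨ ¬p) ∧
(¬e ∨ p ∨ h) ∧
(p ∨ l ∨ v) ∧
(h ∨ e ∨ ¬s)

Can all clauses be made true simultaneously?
Yes

Yes, the formula is satisfiable.

One satisfying assignment is: t=False, h=False, p=True, e=True, v=False, l=False, s=False, f=True

Verification: With this assignment, all 40 clauses evaluate to true.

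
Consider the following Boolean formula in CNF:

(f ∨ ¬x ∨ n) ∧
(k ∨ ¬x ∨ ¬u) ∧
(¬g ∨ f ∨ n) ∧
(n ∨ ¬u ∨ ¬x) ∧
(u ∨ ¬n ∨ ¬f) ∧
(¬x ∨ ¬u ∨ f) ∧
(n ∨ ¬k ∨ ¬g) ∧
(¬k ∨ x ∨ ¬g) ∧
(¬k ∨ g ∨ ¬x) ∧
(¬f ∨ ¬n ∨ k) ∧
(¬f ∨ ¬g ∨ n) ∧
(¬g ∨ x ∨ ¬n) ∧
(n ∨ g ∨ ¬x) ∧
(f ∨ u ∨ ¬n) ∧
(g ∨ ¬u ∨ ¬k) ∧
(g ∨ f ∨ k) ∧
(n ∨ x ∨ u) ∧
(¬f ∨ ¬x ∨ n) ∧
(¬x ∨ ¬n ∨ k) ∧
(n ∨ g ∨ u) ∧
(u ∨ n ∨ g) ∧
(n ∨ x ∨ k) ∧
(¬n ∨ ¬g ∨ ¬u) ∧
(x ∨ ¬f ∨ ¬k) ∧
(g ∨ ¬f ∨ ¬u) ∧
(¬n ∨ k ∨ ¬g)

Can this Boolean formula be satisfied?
No

No, the formula is not satisfiable.

No assignment of truth values to the variables can make all 26 clauses true simultaneously.

The formula is UNSAT (unsatisfiable).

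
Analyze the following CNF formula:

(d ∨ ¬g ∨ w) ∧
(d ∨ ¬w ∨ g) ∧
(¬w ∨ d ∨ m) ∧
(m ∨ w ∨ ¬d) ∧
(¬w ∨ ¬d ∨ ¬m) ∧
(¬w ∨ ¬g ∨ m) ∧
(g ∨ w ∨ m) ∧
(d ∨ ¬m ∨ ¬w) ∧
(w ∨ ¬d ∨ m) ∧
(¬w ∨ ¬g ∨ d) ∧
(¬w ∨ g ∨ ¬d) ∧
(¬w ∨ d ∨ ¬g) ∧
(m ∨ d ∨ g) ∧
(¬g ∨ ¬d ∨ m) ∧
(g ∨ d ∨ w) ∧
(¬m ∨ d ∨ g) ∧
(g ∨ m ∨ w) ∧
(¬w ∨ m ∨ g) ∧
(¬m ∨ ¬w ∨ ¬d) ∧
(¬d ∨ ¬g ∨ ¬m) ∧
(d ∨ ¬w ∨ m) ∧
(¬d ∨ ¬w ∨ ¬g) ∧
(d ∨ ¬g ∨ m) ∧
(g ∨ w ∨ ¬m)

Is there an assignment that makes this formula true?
No

No, the formula is not satisfiable.

No assignment of truth values to the variables can make all 24 clauses true simultaneously.

The formula is UNSAT (unsatisfiable).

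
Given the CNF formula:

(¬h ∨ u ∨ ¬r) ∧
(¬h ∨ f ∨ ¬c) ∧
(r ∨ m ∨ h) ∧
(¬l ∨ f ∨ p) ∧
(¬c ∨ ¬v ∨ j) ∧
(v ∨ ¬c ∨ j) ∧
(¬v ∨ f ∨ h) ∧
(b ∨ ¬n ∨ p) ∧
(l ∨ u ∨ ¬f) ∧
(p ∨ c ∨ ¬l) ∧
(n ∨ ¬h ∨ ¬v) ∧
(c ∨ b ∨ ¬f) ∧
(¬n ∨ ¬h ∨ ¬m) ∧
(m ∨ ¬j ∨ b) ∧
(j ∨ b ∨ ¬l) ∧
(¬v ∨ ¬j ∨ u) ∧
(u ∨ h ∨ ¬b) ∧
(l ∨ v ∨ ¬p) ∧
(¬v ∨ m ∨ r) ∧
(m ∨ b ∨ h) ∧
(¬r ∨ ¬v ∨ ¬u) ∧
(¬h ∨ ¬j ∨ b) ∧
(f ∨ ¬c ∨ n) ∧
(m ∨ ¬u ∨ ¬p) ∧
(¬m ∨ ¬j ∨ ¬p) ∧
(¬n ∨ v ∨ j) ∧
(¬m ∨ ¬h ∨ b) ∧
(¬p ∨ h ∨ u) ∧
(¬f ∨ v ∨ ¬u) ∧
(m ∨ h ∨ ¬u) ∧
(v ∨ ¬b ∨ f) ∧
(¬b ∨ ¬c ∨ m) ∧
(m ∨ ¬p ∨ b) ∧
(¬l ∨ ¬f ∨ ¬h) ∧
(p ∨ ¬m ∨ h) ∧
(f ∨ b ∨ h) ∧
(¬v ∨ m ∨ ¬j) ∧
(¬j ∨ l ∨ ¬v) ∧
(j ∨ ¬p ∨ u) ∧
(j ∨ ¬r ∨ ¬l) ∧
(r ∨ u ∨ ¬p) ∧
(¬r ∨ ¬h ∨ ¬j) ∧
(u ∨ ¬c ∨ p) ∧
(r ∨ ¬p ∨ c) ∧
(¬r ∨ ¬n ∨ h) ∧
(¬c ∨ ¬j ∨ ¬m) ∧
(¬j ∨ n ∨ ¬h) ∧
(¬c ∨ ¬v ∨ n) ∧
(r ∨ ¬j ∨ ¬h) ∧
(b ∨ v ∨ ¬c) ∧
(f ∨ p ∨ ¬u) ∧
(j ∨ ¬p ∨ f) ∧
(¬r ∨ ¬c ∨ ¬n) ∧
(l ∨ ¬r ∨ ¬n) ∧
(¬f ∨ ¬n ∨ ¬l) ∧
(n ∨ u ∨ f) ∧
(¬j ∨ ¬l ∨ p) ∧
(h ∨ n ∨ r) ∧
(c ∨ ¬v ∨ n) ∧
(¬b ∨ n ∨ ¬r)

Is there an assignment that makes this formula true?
No

No, the formula is not satisfiable.

No assignment of truth values to the variables can make all 60 clauses true simultaneously.

The formula is UNSAT (unsatisfiable).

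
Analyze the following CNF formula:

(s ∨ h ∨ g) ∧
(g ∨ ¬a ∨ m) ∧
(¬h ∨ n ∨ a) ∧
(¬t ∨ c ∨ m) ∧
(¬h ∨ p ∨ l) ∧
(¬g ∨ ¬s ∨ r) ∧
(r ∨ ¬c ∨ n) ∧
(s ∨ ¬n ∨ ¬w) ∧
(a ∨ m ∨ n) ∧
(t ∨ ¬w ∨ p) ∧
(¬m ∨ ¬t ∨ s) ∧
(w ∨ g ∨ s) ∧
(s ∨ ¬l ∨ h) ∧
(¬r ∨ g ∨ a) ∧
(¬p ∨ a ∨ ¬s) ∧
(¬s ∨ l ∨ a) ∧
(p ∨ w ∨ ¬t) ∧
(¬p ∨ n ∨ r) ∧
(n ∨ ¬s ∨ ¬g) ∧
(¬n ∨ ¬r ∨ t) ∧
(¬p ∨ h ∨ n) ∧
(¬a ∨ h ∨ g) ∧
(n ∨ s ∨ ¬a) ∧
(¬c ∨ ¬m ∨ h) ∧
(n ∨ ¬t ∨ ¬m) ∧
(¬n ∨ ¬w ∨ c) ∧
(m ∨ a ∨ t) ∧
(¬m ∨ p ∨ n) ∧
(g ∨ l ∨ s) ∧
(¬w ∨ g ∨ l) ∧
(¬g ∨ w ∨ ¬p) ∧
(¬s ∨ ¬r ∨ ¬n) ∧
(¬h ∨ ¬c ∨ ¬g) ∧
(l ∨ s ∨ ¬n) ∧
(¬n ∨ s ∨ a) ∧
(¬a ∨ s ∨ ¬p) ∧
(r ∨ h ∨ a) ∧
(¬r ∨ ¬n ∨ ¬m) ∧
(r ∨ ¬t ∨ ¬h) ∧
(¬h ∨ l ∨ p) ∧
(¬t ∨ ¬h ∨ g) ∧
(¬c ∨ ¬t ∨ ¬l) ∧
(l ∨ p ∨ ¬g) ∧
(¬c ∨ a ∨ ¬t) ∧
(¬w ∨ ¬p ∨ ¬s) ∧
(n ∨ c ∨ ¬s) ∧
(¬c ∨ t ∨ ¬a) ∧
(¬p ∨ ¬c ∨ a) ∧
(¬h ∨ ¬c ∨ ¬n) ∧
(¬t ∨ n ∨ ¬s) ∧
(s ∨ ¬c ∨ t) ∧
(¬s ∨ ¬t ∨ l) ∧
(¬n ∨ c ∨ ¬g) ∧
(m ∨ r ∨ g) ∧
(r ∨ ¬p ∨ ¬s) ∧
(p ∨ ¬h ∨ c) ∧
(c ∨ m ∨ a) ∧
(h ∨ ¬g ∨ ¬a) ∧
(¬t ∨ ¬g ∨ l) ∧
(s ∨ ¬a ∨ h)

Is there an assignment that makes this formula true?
No

No, the formula is not satisfiable.

No assignment of truth values to the variables can make all 60 clauses true simultaneously.

The formula is UNSAT (unsatisfiable).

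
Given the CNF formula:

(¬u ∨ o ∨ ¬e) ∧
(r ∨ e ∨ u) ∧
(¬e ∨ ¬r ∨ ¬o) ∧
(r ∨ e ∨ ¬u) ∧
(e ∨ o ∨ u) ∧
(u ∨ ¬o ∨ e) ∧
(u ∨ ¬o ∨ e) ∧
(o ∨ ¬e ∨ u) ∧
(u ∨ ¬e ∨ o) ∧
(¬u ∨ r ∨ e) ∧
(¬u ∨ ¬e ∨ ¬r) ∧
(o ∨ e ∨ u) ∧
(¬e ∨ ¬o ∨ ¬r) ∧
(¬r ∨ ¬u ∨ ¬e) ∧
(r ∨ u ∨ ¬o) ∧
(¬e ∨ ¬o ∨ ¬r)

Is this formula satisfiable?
Yes

Yes, the formula is satisfiable.

One satisfying assignment is: r=False, u=True, e=True, o=True

Verification: With this assignment, all 16 clauses evaluate to true.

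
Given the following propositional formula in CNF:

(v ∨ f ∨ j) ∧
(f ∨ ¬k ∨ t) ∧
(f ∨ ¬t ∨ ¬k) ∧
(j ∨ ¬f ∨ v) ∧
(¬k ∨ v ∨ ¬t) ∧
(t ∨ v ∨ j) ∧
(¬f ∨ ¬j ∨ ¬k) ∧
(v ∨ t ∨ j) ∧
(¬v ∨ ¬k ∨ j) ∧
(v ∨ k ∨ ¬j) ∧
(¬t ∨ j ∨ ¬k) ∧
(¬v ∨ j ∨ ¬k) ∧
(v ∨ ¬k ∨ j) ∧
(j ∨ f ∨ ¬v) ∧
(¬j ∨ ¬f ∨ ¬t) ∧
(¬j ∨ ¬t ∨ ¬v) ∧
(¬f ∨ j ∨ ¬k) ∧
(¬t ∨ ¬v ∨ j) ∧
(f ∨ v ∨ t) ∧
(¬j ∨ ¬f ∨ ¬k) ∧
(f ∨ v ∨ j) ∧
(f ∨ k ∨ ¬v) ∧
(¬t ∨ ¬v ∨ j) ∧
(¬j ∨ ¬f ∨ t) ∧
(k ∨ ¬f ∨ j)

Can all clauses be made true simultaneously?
No

No, the formula is not satisfiable.

No assignment of truth values to the variables can make all 25 clauses true simultaneously.

The formula is UNSAT (unsatisfiable).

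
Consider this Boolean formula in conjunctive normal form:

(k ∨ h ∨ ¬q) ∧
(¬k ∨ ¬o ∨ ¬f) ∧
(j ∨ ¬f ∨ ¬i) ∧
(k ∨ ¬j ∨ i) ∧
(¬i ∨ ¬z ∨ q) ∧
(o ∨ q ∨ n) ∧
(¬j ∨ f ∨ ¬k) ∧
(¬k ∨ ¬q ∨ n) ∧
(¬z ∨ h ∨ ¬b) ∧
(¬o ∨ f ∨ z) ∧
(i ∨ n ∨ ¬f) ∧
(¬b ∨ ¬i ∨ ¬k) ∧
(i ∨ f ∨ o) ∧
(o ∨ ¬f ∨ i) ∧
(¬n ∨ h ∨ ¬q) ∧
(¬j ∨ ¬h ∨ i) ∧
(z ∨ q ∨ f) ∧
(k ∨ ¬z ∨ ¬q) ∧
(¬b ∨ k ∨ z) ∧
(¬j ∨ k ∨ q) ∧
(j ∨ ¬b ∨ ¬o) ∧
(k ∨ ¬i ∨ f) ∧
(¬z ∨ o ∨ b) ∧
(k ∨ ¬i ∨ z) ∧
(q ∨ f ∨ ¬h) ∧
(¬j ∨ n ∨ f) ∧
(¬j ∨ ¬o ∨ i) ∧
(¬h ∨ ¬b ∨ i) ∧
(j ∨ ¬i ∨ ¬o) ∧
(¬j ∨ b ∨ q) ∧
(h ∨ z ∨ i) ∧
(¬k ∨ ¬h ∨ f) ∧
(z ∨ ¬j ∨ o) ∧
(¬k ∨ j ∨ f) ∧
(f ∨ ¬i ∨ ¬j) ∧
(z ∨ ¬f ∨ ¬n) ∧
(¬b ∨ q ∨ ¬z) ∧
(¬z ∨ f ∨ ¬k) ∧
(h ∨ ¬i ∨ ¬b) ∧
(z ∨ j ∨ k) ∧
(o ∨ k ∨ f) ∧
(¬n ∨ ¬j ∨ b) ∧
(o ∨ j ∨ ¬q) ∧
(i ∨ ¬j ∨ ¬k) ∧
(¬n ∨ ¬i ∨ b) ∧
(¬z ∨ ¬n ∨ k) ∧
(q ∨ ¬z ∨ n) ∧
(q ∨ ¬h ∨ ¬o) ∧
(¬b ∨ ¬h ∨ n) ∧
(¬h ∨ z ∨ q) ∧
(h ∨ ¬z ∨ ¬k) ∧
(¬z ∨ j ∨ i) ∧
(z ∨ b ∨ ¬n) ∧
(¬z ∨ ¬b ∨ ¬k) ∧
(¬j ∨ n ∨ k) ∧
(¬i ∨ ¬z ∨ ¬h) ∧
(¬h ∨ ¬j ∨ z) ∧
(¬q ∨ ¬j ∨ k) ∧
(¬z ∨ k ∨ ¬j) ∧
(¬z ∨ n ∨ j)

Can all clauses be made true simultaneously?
No

No, the formula is not satisfiable.

No assignment of truth values to the variables can make all 60 clauses true simultaneously.

The formula is UNSAT (unsatisfiable).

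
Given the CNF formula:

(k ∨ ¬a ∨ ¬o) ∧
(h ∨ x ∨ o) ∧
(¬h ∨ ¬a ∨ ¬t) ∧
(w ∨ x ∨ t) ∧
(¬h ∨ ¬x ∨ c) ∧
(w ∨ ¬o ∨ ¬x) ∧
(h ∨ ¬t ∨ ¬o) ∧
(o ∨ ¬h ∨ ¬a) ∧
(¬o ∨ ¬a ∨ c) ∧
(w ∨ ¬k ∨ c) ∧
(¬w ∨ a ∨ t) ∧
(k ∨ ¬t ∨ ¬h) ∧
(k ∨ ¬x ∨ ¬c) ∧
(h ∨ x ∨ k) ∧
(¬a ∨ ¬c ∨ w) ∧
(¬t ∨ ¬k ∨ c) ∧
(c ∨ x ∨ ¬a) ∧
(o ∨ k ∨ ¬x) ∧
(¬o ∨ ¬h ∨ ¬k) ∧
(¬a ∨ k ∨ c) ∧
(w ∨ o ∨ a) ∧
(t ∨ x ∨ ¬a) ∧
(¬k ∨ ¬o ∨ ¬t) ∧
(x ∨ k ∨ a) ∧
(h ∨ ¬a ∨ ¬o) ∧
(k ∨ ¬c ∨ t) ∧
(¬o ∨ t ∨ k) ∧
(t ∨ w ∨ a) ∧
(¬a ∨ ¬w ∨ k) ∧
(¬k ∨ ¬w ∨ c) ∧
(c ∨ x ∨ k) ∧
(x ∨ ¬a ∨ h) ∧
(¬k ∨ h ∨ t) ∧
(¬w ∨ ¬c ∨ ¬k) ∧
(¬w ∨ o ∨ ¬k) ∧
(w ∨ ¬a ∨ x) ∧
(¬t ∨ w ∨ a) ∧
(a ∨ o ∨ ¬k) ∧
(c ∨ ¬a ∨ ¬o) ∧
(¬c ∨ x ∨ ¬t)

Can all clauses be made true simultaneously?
No

No, the formula is not satisfiable.

No assignment of truth values to the variables can make all 40 clauses true simultaneously.

The formula is UNSAT (unsatisfiable).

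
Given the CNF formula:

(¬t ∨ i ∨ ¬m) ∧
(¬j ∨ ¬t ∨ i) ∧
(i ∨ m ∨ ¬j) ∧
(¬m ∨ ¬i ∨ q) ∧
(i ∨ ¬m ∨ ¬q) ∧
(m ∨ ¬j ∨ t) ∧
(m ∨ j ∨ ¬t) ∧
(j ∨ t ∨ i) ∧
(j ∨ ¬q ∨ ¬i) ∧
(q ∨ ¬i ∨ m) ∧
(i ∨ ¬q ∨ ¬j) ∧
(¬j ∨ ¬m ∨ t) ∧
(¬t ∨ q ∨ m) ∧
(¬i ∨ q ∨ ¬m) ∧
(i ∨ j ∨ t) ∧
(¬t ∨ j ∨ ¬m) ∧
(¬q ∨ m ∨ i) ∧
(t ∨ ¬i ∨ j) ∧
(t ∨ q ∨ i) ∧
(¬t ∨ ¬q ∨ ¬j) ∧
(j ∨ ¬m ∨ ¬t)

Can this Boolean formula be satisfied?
No

No, the formula is not satisfiable.

No assignment of truth values to the variables can make all 21 clauses true simultaneously.

The formula is UNSAT (unsatisfiable).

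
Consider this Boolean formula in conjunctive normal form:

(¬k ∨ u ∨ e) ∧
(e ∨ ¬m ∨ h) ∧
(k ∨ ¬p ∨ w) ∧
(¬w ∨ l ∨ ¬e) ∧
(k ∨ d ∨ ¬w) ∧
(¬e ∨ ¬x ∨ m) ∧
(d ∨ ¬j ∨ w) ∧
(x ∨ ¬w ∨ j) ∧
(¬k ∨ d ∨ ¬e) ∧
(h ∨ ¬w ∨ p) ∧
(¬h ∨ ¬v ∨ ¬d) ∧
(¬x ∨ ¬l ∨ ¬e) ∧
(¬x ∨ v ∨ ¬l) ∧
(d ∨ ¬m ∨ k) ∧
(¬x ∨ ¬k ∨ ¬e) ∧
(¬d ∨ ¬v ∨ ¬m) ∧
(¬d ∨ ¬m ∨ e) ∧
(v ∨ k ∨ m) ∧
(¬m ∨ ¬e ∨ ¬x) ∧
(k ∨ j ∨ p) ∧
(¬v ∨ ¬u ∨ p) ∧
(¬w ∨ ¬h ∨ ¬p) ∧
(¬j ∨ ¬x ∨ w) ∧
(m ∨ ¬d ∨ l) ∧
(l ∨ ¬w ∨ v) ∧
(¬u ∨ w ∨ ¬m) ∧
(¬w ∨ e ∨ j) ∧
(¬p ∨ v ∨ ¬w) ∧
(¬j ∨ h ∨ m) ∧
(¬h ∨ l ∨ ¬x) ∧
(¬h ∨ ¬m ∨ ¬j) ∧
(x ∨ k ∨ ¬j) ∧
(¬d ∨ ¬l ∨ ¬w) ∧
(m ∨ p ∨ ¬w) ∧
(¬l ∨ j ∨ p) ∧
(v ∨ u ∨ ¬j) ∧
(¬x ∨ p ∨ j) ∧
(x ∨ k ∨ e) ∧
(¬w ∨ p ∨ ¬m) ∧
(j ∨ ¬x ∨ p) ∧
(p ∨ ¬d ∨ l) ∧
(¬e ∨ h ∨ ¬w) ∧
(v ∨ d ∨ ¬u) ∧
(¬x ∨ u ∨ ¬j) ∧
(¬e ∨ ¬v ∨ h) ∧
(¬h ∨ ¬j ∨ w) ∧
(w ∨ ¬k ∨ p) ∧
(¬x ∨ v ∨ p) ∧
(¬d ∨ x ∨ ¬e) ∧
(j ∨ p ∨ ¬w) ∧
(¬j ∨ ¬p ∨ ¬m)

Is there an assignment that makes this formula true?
Yes

Yes, the formula is satisfiable.

One satisfying assignment is: e=False, u=True, m=False, w=False, h=False, x=False, p=True, l=True, j=False, v=False, k=True, d=True

Verification: With this assignment, all 51 clauses evaluate to true.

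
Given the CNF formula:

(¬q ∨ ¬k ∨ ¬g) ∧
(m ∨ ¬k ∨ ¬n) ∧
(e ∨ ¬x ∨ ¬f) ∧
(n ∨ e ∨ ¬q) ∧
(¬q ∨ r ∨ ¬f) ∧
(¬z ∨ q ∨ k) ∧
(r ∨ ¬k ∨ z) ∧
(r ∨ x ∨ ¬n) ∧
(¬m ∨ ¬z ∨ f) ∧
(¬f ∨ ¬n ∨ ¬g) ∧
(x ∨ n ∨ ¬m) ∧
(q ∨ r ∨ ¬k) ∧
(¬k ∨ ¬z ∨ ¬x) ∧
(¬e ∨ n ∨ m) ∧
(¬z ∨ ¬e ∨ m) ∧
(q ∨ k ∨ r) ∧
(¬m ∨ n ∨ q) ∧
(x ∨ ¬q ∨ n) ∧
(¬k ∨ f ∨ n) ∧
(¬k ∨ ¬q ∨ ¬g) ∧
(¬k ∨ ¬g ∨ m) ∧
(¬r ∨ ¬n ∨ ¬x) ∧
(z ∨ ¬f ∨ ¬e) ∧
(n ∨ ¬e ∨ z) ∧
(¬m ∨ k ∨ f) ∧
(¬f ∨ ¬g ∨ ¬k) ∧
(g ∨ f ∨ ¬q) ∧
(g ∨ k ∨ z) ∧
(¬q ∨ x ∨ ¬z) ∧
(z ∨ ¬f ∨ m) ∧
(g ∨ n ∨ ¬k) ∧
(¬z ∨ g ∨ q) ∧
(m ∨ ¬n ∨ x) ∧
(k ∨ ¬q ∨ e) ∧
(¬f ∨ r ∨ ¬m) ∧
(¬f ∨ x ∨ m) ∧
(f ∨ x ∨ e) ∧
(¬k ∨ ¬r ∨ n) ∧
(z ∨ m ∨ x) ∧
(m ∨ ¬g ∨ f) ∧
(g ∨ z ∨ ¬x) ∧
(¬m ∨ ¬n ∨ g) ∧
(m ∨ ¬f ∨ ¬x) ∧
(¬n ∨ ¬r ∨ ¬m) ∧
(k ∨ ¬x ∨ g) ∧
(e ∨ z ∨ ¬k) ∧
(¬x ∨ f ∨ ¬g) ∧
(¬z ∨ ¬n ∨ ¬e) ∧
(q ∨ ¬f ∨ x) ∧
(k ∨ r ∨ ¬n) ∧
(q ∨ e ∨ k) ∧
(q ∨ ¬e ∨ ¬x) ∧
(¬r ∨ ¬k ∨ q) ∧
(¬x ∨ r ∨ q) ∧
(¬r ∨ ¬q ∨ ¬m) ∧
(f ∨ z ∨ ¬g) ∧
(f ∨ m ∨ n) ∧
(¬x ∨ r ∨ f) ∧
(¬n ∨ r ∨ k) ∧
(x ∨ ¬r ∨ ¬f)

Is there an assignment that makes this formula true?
No

No, the formula is not satisfiable.

No assignment of truth values to the variables can make all 60 clauses true simultaneously.

The formula is UNSAT (unsatisfiable).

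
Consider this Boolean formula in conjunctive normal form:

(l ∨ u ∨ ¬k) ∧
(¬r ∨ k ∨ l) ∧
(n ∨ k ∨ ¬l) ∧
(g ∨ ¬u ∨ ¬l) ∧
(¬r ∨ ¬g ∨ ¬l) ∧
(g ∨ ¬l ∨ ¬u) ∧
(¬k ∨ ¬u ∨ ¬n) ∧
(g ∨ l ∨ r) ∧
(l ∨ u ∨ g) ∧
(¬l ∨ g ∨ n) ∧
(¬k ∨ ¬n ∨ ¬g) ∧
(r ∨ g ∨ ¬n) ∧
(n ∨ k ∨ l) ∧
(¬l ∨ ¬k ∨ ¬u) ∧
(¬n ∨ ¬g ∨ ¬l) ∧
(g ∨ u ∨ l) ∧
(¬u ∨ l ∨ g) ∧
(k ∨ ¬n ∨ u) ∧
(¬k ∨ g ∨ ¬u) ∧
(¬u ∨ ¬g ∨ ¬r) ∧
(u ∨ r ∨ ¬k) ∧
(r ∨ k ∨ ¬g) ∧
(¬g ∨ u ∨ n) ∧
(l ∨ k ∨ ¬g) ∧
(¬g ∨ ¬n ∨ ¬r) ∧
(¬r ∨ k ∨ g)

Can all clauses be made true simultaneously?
Yes

Yes, the formula is satisfiable.

One satisfying assignment is: g=True, r=False, n=False, l=False, k=True, u=True

Verification: With this assignment, all 26 clauses evaluate to true.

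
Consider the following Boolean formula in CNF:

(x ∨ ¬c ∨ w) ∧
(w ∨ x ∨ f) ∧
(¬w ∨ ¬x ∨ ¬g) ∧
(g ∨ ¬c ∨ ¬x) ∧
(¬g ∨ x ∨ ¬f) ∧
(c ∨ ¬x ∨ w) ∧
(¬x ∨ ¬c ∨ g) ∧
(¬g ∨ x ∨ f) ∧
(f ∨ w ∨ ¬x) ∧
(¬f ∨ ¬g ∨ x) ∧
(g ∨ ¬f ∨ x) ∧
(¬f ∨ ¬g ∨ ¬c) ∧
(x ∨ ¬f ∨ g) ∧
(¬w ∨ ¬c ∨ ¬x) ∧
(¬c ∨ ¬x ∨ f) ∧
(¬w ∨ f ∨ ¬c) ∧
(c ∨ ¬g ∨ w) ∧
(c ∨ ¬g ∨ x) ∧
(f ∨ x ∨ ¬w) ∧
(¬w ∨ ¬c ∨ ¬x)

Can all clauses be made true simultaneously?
Yes

Yes, the formula is satisfiable.

One satisfying assignment is: x=True, f=False, g=False, c=False, w=True

Verification: With this assignment, all 20 clauses evaluate to true.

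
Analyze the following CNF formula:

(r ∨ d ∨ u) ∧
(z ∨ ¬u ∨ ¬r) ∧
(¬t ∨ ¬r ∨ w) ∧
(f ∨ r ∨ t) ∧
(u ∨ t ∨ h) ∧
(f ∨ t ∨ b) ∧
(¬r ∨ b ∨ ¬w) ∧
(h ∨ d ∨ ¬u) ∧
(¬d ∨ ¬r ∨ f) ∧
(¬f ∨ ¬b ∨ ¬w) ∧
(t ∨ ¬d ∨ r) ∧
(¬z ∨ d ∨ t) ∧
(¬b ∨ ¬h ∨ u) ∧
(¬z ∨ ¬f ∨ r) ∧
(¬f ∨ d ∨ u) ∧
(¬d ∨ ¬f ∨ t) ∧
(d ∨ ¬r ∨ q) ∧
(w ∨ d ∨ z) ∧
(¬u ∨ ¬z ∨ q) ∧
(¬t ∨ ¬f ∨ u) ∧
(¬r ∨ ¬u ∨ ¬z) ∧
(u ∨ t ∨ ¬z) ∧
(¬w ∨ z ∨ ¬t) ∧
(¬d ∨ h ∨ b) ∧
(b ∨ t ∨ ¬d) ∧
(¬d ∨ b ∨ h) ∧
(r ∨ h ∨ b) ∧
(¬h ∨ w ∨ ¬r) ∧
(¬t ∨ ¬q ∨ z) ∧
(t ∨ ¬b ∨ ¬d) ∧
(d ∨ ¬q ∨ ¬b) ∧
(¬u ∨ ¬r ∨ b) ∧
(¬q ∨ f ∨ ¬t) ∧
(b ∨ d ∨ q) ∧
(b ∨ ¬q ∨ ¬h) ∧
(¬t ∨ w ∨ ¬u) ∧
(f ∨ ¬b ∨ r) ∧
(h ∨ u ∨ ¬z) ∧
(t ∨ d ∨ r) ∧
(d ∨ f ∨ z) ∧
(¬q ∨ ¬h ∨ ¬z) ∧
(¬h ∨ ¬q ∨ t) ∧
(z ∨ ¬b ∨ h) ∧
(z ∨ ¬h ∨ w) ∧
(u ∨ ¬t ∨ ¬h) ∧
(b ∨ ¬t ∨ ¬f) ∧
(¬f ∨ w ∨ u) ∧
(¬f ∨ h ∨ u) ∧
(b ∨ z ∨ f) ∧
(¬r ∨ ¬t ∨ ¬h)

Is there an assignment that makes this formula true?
No

No, the formula is not satisfiable.

No assignment of truth values to the variables can make all 50 clauses true simultaneously.

The formula is UNSAT (unsatisfiable).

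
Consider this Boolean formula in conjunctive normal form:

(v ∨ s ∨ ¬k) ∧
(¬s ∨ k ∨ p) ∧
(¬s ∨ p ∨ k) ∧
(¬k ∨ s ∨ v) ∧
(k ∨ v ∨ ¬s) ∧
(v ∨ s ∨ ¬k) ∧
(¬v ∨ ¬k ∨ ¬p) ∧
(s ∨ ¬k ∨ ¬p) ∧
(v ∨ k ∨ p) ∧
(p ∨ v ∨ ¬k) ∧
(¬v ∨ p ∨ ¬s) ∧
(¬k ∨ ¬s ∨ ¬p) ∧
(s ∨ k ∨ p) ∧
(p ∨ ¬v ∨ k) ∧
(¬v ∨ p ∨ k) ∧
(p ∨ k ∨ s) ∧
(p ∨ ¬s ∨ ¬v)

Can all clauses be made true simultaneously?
Yes

Yes, the formula is satisfiable.

One satisfying assignment is: p=False, v=True, s=False, k=True

Verification: With this assignment, all 17 clauses evaluate to true.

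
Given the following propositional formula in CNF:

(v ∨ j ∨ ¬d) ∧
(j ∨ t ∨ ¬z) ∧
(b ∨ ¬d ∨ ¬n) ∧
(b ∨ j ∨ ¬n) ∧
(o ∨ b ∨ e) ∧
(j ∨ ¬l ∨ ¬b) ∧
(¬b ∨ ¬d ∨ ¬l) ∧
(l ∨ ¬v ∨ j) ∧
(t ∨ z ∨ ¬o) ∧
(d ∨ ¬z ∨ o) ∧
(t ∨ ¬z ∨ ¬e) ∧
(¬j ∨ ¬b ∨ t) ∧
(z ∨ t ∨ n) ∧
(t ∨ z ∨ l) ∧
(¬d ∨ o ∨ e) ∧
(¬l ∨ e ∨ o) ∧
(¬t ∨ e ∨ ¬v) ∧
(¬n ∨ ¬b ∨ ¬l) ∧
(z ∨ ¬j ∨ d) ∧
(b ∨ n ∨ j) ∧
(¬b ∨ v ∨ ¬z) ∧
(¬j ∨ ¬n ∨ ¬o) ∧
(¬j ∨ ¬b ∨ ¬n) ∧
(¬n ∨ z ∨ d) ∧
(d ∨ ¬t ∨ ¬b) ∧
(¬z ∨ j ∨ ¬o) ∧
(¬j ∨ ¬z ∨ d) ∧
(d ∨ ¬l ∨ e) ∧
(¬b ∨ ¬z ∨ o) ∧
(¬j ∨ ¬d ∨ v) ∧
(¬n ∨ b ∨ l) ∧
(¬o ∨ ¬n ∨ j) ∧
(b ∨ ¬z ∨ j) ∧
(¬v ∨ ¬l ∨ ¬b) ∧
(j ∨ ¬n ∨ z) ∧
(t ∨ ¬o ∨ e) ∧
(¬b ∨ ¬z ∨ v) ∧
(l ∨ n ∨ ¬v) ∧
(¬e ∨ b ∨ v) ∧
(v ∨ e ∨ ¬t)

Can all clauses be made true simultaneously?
Yes

Yes, the formula is satisfiable.

One satisfying assignment is: n=False, d=True, o=False, t=True, e=True, l=True, z=False, b=False, j=True, v=True

Verification: With this assignment, all 40 clauses evaluate to true.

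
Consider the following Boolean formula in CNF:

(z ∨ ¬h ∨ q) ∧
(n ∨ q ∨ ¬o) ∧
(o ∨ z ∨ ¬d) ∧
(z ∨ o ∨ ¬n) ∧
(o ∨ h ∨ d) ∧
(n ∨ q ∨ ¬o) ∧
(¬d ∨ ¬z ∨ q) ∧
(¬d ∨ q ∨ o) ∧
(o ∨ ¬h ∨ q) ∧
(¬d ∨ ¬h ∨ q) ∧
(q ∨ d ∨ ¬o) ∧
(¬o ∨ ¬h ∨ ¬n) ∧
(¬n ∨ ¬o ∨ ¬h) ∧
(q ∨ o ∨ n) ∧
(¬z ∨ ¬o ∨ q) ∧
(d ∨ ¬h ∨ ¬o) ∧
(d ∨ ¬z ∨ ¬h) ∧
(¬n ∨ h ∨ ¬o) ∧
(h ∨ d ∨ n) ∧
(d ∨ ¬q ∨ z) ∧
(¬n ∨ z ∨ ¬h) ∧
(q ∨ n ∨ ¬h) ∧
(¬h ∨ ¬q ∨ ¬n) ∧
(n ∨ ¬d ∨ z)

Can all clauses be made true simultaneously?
Yes

Yes, the formula is satisfiable.

One satisfying assignment is: d=True, o=False, h=False, q=True, n=True, z=True

Verification: With this assignment, all 24 clauses evaluate to true.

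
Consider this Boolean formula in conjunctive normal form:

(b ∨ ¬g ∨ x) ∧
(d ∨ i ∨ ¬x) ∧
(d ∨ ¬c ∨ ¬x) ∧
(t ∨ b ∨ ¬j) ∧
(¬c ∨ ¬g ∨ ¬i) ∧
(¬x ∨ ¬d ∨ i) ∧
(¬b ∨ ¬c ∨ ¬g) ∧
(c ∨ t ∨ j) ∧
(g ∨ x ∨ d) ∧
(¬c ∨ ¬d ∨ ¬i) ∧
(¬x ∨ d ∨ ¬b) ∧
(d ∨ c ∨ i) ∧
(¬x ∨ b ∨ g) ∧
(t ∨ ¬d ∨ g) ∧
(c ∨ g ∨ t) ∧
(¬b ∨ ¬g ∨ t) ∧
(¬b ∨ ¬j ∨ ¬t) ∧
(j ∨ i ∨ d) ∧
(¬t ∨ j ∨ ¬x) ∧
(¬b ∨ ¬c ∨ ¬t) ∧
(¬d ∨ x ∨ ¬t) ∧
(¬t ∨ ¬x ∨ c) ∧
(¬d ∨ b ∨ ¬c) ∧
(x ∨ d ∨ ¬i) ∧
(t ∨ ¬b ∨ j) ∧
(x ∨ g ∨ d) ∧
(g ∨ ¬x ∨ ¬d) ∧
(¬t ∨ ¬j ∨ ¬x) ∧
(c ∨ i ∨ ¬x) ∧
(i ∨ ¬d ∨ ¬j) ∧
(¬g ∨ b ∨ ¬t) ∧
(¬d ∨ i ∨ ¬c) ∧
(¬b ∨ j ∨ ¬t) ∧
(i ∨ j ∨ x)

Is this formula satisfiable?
No

No, the formula is not satisfiable.

No assignment of truth values to the variables can make all 34 clauses true simultaneously.

The formula is UNSAT (unsatisfiable).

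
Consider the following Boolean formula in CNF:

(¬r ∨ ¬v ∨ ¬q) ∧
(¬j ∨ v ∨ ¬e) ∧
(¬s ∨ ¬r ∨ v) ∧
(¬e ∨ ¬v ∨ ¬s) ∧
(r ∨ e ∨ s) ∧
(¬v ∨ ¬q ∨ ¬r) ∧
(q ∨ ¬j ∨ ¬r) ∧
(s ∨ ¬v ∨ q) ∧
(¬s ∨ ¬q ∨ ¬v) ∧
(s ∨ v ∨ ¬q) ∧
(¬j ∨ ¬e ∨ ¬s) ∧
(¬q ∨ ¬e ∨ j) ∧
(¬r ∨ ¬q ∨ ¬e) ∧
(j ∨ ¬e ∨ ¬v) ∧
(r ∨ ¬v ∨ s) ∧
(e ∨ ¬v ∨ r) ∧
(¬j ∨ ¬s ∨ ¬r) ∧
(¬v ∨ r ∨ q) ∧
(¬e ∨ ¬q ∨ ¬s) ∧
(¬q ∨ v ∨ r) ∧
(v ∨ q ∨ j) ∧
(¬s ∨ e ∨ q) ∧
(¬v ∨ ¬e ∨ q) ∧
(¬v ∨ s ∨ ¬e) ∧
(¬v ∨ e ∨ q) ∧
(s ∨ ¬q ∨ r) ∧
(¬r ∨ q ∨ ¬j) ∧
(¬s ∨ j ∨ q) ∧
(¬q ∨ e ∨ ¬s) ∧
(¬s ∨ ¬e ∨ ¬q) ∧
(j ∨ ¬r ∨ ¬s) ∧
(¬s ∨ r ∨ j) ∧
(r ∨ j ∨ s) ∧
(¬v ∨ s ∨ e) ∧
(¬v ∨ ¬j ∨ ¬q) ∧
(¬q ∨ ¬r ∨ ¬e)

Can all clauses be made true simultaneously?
No

No, the formula is not satisfiable.

No assignment of truth values to the variables can make all 36 clauses true simultaneously.

The formula is UNSAT (unsatisfiable).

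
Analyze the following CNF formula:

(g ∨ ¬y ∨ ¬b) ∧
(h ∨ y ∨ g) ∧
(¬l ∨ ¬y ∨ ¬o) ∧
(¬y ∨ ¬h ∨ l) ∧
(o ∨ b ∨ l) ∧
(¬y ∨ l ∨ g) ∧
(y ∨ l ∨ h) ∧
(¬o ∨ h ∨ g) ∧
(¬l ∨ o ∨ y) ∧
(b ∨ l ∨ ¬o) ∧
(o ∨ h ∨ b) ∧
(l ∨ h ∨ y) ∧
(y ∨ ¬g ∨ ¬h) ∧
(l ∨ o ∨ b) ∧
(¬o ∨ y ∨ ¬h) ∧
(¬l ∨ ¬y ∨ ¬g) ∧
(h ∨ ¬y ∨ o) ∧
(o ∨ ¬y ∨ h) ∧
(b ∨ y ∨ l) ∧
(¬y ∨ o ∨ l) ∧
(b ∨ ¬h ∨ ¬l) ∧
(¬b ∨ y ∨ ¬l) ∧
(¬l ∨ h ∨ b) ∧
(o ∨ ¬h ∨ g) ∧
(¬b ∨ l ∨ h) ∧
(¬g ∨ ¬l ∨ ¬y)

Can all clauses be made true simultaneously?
No

No, the formula is not satisfiable.

No assignment of truth values to the variables can make all 26 clauses true simultaneously.

The formula is UNSAT (unsatisfiable).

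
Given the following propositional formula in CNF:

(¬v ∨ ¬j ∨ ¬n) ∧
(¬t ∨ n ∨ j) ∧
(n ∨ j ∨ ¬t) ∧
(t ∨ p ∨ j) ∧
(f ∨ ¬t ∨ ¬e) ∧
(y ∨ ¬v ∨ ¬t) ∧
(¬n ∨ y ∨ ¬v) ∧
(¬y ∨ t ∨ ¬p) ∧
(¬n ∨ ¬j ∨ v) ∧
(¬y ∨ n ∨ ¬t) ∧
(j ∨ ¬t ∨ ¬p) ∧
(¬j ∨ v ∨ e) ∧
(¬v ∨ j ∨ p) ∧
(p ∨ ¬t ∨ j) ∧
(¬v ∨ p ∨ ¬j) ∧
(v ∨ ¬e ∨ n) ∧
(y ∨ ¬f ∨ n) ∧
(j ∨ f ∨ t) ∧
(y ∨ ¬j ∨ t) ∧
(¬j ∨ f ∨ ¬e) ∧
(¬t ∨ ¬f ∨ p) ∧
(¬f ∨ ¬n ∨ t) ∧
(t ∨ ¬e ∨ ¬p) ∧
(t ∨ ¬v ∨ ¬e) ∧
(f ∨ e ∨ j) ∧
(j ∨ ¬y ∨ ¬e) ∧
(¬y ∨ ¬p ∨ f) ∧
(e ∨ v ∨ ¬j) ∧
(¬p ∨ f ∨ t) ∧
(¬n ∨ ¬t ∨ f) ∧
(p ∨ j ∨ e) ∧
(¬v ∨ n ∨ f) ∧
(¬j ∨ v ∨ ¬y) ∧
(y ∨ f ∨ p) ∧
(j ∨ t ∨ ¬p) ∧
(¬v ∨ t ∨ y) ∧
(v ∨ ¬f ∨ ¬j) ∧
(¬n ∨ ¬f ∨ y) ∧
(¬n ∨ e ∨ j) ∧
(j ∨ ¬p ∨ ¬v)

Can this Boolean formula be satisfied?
No

No, the formula is not satisfiable.

No assignment of truth values to the variables can make all 40 clauses true simultaneously.

The formula is UNSAT (unsatisfiable).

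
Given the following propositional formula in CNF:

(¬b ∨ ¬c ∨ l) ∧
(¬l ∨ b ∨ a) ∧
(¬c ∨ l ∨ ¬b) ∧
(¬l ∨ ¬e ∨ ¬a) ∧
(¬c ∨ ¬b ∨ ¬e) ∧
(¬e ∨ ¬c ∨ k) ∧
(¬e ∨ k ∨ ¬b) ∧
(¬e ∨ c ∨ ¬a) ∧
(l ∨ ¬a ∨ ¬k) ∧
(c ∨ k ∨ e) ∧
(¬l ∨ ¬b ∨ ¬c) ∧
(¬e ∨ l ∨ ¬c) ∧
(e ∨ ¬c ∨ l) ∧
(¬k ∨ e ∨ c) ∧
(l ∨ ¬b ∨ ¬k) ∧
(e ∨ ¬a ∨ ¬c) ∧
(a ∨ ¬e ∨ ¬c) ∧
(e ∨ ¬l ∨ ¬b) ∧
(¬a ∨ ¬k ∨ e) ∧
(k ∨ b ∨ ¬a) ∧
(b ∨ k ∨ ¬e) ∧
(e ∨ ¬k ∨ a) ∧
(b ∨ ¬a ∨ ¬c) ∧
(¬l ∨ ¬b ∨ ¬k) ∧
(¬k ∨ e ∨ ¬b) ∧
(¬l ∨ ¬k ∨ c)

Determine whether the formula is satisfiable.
Yes

Yes, the formula is satisfiable.

One satisfying assignment is: l=False, e=True, k=True, b=False, c=False, a=False

Verification: With this assignment, all 26 clauses evaluate to true.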